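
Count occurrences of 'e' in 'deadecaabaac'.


Scanning 'deadecaabaac' for 'e':
  Position 1: 'e' -> MATCH (count: 1)
  Position 4: 'e' -> MATCH (count: 2)
Total occurrences of 'e': 2

2


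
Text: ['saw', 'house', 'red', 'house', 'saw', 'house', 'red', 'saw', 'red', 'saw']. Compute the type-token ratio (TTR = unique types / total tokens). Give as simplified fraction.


Tokens: 10
Unique types: ('house', 'red', 'saw') = 3
TTR = 3/10
Already in lowest terms.

3/10


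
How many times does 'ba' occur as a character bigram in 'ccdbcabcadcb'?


Scanning 'ccdbcabcadcb' for bigram 'ba':
  Position 0: 'cc' -> no
  Position 1: 'cd' -> no
  Position 2: 'db' -> no
  Position 3: 'bc' -> no
  Position 4: 'ca' -> no
  Position 5: 'ab' -> no
  Position 6: 'bc' -> no
  Position 7: 'ca' -> no
  Position 8: 'ad' -> no
  Position 9: 'dc' -> no
  Position 10: 'cb' -> no
Total matches: 0

0


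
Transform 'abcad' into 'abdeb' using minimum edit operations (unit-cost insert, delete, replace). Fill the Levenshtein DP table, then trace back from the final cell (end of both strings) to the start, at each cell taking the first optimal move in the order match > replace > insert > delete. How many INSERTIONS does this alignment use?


Edit distance = 3. Backtracking from cell (5, 5) with preference match > replace > insert > delete,
then listing the resulting alignment 'abcad' -> 'abdeb' left to right:
  Step 1: keep 'a'
  Step 2: keep 'b'
  Step 3: replace c->d
  Step 4: replace a->e
  Step 5: replace d->b
Total insertions: 0

0


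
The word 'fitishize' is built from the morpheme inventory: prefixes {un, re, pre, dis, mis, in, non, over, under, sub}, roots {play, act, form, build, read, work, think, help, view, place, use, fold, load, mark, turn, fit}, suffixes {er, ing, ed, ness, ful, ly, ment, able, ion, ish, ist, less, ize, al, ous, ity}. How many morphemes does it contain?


Segmenting 'fitishize' against the inventory:
  'fit' -> root (morpheme 1)
  'ish' -> suffix (morpheme 2)
  'ize' -> suffix (morpheme 3)
Total morphemes: 3

3


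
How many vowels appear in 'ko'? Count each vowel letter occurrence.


Scanning each character of 'ko':
  Position 1: 'k' -> consonant (running count: 0)
  Position 2: 'o' -> vowel (running count: 1)
Total vowels: 1

1


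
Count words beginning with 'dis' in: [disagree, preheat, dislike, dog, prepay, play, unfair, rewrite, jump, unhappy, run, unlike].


Checking each word for prefix 'dis':
  'disagree' -> YES, starts with 'dis' (count: 1)
  'preheat' -> no (count: 1)
  'dislike' -> YES, starts with 'dis' (count: 2)
  'dog' -> no (count: 2)
  'prepay' -> no (count: 2)
  'play' -> no (count: 2)
  'unfair' -> no (count: 2)
  'rewrite' -> no (count: 2)
  'jump' -> no (count: 2)
  'unhappy' -> no (count: 2)
  'run' -> no (count: 2)
  'unlike' -> no (count: 2)
Total with prefix 'dis': 2

2


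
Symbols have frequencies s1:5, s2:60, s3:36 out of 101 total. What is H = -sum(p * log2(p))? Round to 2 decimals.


Computing entropy H = -sum(p_i * log2(p_i)):
  s1: p = 5/101 = 0.0495, -p*log2(p) = 0.2147
  s2: p = 60/101 = 0.5941, -p*log2(p) = 0.4463
  s3: p = 36/101 = 0.3564, -p*log2(p) = 0.5305
H = sum of terms = 1.1915
Rounded to 2 decimals: 1.19

1.19


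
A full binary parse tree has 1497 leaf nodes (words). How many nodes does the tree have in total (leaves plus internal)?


Leaf nodes (terminals): 1497
Internal nodes = n - 1 = 1497 - 1 = 1496
Total = leaves + internal = 1497 + 1496 = 2993

2993


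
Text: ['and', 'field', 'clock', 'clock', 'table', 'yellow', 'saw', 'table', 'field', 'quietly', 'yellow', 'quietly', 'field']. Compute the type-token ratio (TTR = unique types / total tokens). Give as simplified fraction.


Tokens: 13
Unique types: ('and', 'clock', 'field', 'quietly', 'saw', 'table', 'yellow') = 7
TTR = 7/13
Already in lowest terms.

7/13


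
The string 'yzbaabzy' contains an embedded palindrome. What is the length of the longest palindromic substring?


Scanning 'yzbaabzy' for palindromic substrings.
Substring at positions 0-7: 'yzbaabzy'.
Check: reverse('yzbaabzy') = 'yzbaabzy' -> palindrome confirmed.
No longer palindromic substring exists; longest length = 8

8


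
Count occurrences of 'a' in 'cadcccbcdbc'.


Scanning 'cadcccbcdbc' for 'a':
  Position 1: 'a' -> MATCH (count: 1)
Total occurrences of 'a': 1

1


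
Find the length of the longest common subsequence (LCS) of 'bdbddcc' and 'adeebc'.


DP table for LCS of 'bdbddcc' and 'adeebc':
       a  d  e  e  b  c
    0  0  0  0  0  0  0
  b 0  0  0  0  0  1  1
  d 0  0  1  1  1  1  1
  b 0  0  1  1  1  2  2
  d 0  0  1  1  1  2  2
  d 0  0  1  1  1  2  2
  c 0  0  1  1  1  2  3
  c 0  0  1  1  1  2  3
LCS: 'dbc'
LCS length = 3

3


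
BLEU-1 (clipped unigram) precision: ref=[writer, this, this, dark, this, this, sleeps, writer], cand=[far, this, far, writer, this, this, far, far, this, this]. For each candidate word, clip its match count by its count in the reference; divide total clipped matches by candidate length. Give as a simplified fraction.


Reference word counts: {'dark': 1, 'sleeps': 1, 'this': 4, 'writer': 2}
Checking each candidate word (with clipping):
  'far' -> not in reference -> no match (matches: 0)
  'this' -> in reference (ref count 4, used 1/4) -> match (matches: 1)
  'far' -> not in reference -> no match (matches: 1)
  'writer' -> in reference (ref count 2, used 1/2) -> match (matches: 2)
  'this' -> in reference (ref count 4, used 2/4) -> match (matches: 3)
  'this' -> in reference (ref count 4, used 3/4) -> match (matches: 4)
  'far' -> not in reference -> no match (matches: 4)
  'far' -> not in reference -> no match (matches: 4)
  'this' -> in reference (ref count 4, used 4/4) -> match (matches: 5)
  'this' -> ref count 4 already used up (4/4) -> clipped, no match (matches: 5)
Clipped matches: 5, Candidate length: 10
Precision = 5/10 = 1/2

1/2


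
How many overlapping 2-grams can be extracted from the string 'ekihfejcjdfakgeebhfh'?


String 'ekihfejcjdfakgeebhfh' has length L = 20.
Number of overlapping n-grams = L - n + 1
Substituting: 20 - 2 + 1 = 19

19


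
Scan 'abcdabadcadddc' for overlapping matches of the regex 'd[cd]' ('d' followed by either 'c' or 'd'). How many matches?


Pattern: d[cd] means 'd' followed by either 'c' or 'd'.
Scanning 'abcdabadcadddc' position-by-position:
  Pos 0: window 'ab' -> no
  Pos 1: window 'bc' -> no
  Pos 2: window 'cd' -> no
  Pos 3: window 'da' -> no
  Pos 4: window 'ab' -> no
  Pos 5: window 'ba' -> no
  Pos 6: window 'ad' -> no
  Pos 7: window 'dc' -> MATCH
  Pos 8: window 'ca' -> no
  Pos 9: window 'ad' -> no
  Pos 10: window 'dd' -> MATCH
  Pos 11: window 'dd' -> MATCH
  Pos 12: window 'dc' -> MATCH
  Pos 13: window 'c' -> no
Total matches: 4

4


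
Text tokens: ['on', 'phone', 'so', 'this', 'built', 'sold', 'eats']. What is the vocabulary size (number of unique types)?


Listing all tokens and tracking unique types:
  Token 1: 'on' -> NEW (unique so far: 1)
  Token 2: 'phone' -> NEW (unique so far: 2)
  Token 3: 'so' -> NEW (unique so far: 3)
  Token 4: 'this' -> NEW (unique so far: 4)
  Token 5: 'built' -> NEW (unique so far: 5)
  Token 6: 'sold' -> NEW (unique so far: 6)
  Token 7: 'eats' -> NEW (unique so far: 7)
Unique types: ('built', 'eats', 'on', 'phone', 'so', 'sold', 'this')
Vocabulary size: 7

7


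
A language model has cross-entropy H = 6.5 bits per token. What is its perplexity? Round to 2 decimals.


Perplexity formula: PP = 2^H
H = 6.5
PP = 2^6.5
Decompose: 2^6.5 = 2^6 * 2^0.5 = 2^6 * sqrt(2)
2^6 = 64, sqrt(2) ~ 1.4142136
PP ~ 64 * 1.4142136 = 90.5096704
Rounded to 2 decimals: 90.51

90.51


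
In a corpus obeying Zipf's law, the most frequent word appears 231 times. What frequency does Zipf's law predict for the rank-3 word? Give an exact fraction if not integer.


Zipf's law: freq(rank) = f1 / rank
f1 = 231, rank = 3
freq = 231 / 3
= 77

77


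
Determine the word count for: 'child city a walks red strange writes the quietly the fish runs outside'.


Counting words by splitting on spaces:
  Word 1: 'child'
  Word 2: 'city'
  Word 3: 'a'
  Word 4: 'walks'
  Word 5: 'red'
  Word 6: 'strange'
  Word 7: 'writes'
  Word 8: 'the'
  Word 9: 'quietly'
  Word 10: 'the'
  Word 11: 'fish'
  Word 12: 'runs'
  Word 13: 'outside'
Total words: 13

13


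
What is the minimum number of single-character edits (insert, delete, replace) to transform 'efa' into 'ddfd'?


Building DP table for s1='efa' (len 3) and s2='ddfd' (len 4):
       d  d  f  d
    0  1  2  3  4
  e 1  1  2  3  4
  f 2  2  2  2  3
  a 3  3  3  3  3
Edit distance = dp[3][4] = 3

3


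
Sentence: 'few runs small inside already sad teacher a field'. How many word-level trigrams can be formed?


Word trigrams from [9] words:
  Trigram 1: (few runs small)
  Trigram 2: (runs small inside)
  Trigram 3: (small inside already)
  Trigram 4: (inside already sad)
  Trigram 5: (already sad teacher)
  Trigram 6: (sad teacher a)
  Trigram 7: (teacher a field)
Total word trigrams: 9 - 2 = 7

7


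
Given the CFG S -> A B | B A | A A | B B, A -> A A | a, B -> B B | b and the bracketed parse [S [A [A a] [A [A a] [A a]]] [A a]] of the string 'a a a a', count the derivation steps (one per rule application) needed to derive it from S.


Every bracketed nonterminal node [X ...] in the tree is produced by exactly one rule application.
Reading the tree off as a leftmost derivation:
  Step 1: S  =>  A A   (applied S -> A A)
  Step 2: A A  =>  A A A   (applied A -> A A)
  Step 3: A A A  =>  a A A   (applied A -> a)
  Step 4: a A A  =>  a A A A   (applied A -> A A)
  Step 5: a A A A  =>  a a A A   (applied A -> a)
  Step 6: a a A A  =>  a a a A   (applied A -> a)
  Step 7: a a a A  =>  a a a a   (applied A -> a)
Final yield: a a a a
Total rewrite steps: 7

7


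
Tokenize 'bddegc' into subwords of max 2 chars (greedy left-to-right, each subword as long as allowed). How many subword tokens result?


'bddegc' has 6 characters.
Chunking with max size 2:
  Chunk 1: 'bd' (positions 0-1)
  Chunk 2: 'de' (positions 2-3)
  Chunk 3: 'gc' (positions 4-5)
Total chunks: ceil(6 / 2) = 3

3


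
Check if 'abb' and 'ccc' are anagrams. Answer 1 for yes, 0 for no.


Sort characters of 'abb': 'abb'
Sort characters of 'ccc': 'ccc'
Sorted forms differ -> they are NOT anagrams
Result: 0

0


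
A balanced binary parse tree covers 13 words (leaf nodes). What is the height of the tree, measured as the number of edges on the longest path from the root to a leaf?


In a balanced binary tree with n leaves the deepest leaf is ceil(log2(n)) edges below the root.
log2(13) = 3.7004
ceil(3.7004) = 4
height (edges) = 4

4


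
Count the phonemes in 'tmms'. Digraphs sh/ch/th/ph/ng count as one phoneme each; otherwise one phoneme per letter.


Parsing 'tmms' greedily, digraphs first:
  't' -> consonant phoneme (phonemes so far: 1)
  'm' -> consonant phoneme (phonemes so far: 2)
  'm' -> consonant phoneme (phonemes so far: 3)
  's' -> consonant phoneme (phonemes so far: 4)
Total phonemes: 4

4


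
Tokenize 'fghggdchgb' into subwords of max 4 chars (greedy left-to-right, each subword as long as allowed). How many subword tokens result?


'fghggdchgb' has 10 characters.
Chunking with max size 4:
  Chunk 1: 'fghg' (positions 0-3)
  Chunk 2: 'gdch' (positions 4-7)
  Chunk 3: 'gb' (positions 8-9)
Total chunks: ceil(10 / 4) = 3

3


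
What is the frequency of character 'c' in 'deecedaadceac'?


Scanning 'deecedaadceac' for 'c':
  Position 3: 'c' -> MATCH (count: 1)
  Position 9: 'c' -> MATCH (count: 2)
  Position 12: 'c' -> MATCH (count: 3)
Total occurrences of 'c': 3

3


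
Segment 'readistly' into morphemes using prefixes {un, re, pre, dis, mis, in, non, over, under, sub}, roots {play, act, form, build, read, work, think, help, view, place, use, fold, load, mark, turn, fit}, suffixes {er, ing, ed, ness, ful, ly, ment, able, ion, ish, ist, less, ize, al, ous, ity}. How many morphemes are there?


Segmenting 'readistly' against the inventory:
  'read' -> root (morpheme 1)
  'ist' -> suffix (morpheme 2)
  'ly' -> suffix (morpheme 3)
Total morphemes: 3

3


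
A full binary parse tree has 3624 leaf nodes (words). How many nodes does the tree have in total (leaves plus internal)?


Leaf nodes (terminals): 3624
Internal nodes = n - 1 = 3624 - 1 = 3623
Total = leaves + internal = 3624 + 3623 = 7247

7247


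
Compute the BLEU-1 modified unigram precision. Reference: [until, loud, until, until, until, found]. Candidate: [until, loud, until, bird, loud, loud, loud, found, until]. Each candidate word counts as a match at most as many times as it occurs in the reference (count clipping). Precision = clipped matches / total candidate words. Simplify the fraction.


Reference word counts: {'found': 1, 'loud': 1, 'until': 4}
Checking each candidate word (with clipping):
  'until' -> in reference (ref count 4, used 1/4) -> match (matches: 1)
  'loud' -> in reference (ref count 1, used 1/1) -> match (matches: 2)
  'until' -> in reference (ref count 4, used 2/4) -> match (matches: 3)
  'bird' -> not in reference -> no match (matches: 3)
  'loud' -> ref count 1 already used up (1/1) -> clipped, no match (matches: 3)
  'loud' -> ref count 1 already used up (1/1) -> clipped, no match (matches: 3)
  'loud' -> ref count 1 already used up (1/1) -> clipped, no match (matches: 3)
  'found' -> in reference (ref count 1, used 1/1) -> match (matches: 4)
  'until' -> in reference (ref count 4, used 3/4) -> match (matches: 5)
Clipped matches: 5, Candidate length: 9
Precision = 5/9

5/9


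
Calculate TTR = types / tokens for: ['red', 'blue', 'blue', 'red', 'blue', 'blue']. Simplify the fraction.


Tokens: 6
Unique types: ('blue', 'red') = 2
TTR = 2/6
Simplify: divide both by 2 -> 1/3
TTR = 1/3

1/3


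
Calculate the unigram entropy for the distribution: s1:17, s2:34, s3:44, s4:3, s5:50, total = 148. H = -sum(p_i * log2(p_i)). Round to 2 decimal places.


Computing entropy H = -sum(p_i * log2(p_i)):
  s1: p = 17/148 = 0.1149, -p*log2(p) = 0.3586
  s2: p = 34/148 = 0.2297, -p*log2(p) = 0.4875
  s3: p = 44/148 = 0.2973, -p*log2(p) = 0.5203
  s4: p = 3/148 = 0.0203, -p*log2(p) = 0.1140
  s5: p = 50/148 = 0.3378, -p*log2(p) = 0.5289
H = sum of terms = 2.0093
Rounded to 2 decimals: 2.01

2.01


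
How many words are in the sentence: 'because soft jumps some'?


Counting words by splitting on spaces:
  Word 1: 'because'
  Word 2: 'soft'
  Word 3: 'jumps'
  Word 4: 'some'
Total words: 4

4


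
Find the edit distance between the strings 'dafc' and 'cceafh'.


Building DP table for s1='dafc' (len 4) and s2='cceafh' (len 6):
       c  c  e  a  f  h
    0  1  2  3  4  5  6
  d 1  1  2  3  4  5  6
  a 2  2  2  3  3  4  5
  f 3  3  3  3  4  3  4
  c 4  3  3  4  4  4  4
Edit distance = dp[4][6] = 4

4


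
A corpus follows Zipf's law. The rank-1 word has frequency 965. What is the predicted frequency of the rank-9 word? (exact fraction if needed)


Zipf's law: freq(rank) = f1 / rank
f1 = 965, rank = 9
freq = 965 / 9
GCD(965, 9) = 1
Simplified: 965/9

965/9


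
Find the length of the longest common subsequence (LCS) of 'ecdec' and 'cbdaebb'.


DP table for LCS of 'ecdec' and 'cbdaebb':
       c  b  d  a  e  b  b
    0  0  0  0  0  0  0  0
  e 0  0  0  0  0  1  1  1
  c 0  1  1  1  1  1  1  1
  d 0  1  1  2  2  2  2  2
  e 0  1  1  2  2  3  3  3
  c 0  1  1  2  2  3  3  3
LCS: 'cde'
LCS length = 3

3


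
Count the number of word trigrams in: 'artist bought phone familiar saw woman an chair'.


Word trigrams from [8] words:
  Trigram 1: (artist bought phone)
  Trigram 2: (bought phone familiar)
  Trigram 3: (phone familiar saw)
  Trigram 4: (familiar saw woman)
  Trigram 5: (saw woman an)
  Trigram 6: (woman an chair)
Total word trigrams: 8 - 2 = 6

6


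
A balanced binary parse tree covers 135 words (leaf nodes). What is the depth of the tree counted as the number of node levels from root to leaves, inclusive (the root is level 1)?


In a balanced binary tree with n leaves the deepest leaf is ceil(log2(n)) edges below the root,
so counting node levels inclusive of root and leaves gives ceil(log2(n)) + 1 levels.
log2(135) = 7.0768
ceil(7.0768) = 8
levels = 8 + 1 = 9

9


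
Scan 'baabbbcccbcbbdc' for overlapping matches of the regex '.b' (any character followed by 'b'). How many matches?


Pattern: .b means any character followed by 'b'.
Scanning 'baabbbcccbcbbdc' position-by-position:
  Pos 0: window 'ba' -> no
  Pos 1: window 'aa' -> no
  Pos 2: window 'ab' -> MATCH
  Pos 3: window 'bb' -> MATCH
  Pos 4: window 'bb' -> MATCH
  Pos 5: window 'bc' -> no
  Pos 6: window 'cc' -> no
  Pos 7: window 'cc' -> no
  Pos 8: window 'cb' -> MATCH
  Pos 9: window 'bc' -> no
  Pos 10: window 'cb' -> MATCH
  Pos 11: window 'bb' -> MATCH
  Pos 12: window 'bd' -> no
  Pos 13: window 'dc' -> no
  Pos 14: window 'c' -> no
Total matches: 6

6


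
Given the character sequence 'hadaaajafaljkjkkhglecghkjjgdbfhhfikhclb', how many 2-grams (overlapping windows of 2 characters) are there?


String 'hadaaajafaljkjkkhglecghkjjgdbfhhfikhclb' has length L = 39.
Number of overlapping n-grams = L - n + 1
Substituting: 39 - 2 + 1 = 38

38


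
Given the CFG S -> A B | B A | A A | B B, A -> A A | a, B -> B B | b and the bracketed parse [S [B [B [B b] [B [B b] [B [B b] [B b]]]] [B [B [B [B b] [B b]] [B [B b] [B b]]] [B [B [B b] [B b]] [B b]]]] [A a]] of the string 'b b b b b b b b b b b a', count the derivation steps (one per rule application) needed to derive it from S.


Every bracketed nonterminal node [X ...] in the tree is produced by exactly one rule application.
Reading the tree off as a leftmost derivation:
  Step 1: S  =>  B A   (applied S -> B A)
  Step 2: B A  =>  B B A   (applied B -> B B)
  Step 3: B B A  =>  B B B A   (applied B -> B B)
  Step 4: B B B A  =>  b B B A   (applied B -> b)
  Step 5: b B B A  =>  b B B B A   (applied B -> B B)
  Step 6: b B B B A  =>  b b B B A   (applied B -> b)
  Step 7: b b B B A  =>  b b B B B A   (applied B -> B B)
  Step 8: b b B B B A  =>  b b b B B A   (applied B -> b)
  Step 9: b b b B B A  =>  b b b b B A   (applied B -> b)
  Step 10: b b b b B A  =>  b b b b B B A   (applied B -> B B)
  Step 11: b b b b B B A  =>  b b b b B B B A   (applied B -> B B)
  Step 12: b b b b B B B A  =>  b b b b B B B B A   (applied B -> B B)
  Step 13: b b b b B B B B A  =>  b b b b b B B B A   (applied B -> b)
  Step 14: b b b b b B B B A  =>  b b b b b b B B A   (applied B -> b)
  Step 15: b b b b b b B B A  =>  b b b b b b B B B A   (applied B -> B B)
  Step 16: b b b b b b B B B A  =>  b b b b b b b B B A   (applied B -> b)
  Step 17: b b b b b b b B B A  =>  b b b b b b b b B A   (applied B -> b)
  Step 18: b b b b b b b b B A  =>  b b b b b b b b B B A   (applied B -> B B)
  Step 19: b b b b b b b b B B A  =>  b b b b b b b b B B B A   (applied B -> B B)
  Step 20: b b b b b b b b B B B A  =>  b b b b b b b b b B B A   (applied B -> b)
  Step 21: b b b b b b b b b B B A  =>  b b b b b b b b b b B A   (applied B -> b)
  Step 22: b b b b b b b b b b B A  =>  b b b b b b b b b b b A   (applied B -> b)
  Step 23: b b b b b b b b b b b A  =>  b b b b b b b b b b b a   (applied A -> a)
Final yield: b b b b b b b b b b b a
Total rewrite steps: 23

23


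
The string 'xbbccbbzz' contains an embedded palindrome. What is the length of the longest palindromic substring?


Scanning 'xbbccbbzz' for palindromic substrings.
Substring at positions 1-6: 'bbccbb'.
Check: reverse('bbccbb') = 'bbccbb' -> palindrome confirmed.
Neighbouring characters ('x' / 'z') break symmetry, so it cannot extend further.
No longer palindromic substring exists; longest length = 6

6


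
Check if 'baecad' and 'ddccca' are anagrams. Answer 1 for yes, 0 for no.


Sort characters of 'baecad': 'aabcde'
Sort characters of 'ddccca': 'acccdd'
Sorted forms differ -> they are NOT anagrams
Result: 0

0


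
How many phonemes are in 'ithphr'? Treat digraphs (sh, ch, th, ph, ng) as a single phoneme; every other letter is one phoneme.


Parsing 'ithphr' greedily, digraphs first:
  'i' -> vowel phoneme (phonemes so far: 1)
  'th' -> digraph (1 consonant phoneme) (phonemes so far: 2)
  'ph' -> digraph (1 consonant phoneme) (phonemes so far: 3)
  'r' -> consonant phoneme (phonemes so far: 4)
Total phonemes: 4

4


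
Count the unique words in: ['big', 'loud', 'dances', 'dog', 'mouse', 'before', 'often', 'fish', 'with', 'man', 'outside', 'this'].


Listing all tokens and tracking unique types:
  Token 1: 'big' -> NEW (unique so far: 1)
  Token 2: 'loud' -> NEW (unique so far: 2)
  Token 3: 'dances' -> NEW (unique so far: 3)
  Token 4: 'dog' -> NEW (unique so far: 4)
  Token 5: 'mouse' -> NEW (unique so far: 5)
  Token 6: 'before' -> NEW (unique so far: 6)
  Token 7: 'often' -> NEW (unique so far: 7)
  Token 8: 'fish' -> NEW (unique so far: 8)
  Token 9: 'with' -> NEW (unique so far: 9)
  Token 10: 'man' -> NEW (unique so far: 10)
  Token 11: 'outside' -> NEW (unique so far: 11)
  Token 12: 'this' -> NEW (unique so far: 12)
Unique types: ('before', 'big', 'dances', 'dog', 'fish', 'loud', 'man', 'mouse', 'often', 'outside', 'this', 'with')
Vocabulary size: 12

12


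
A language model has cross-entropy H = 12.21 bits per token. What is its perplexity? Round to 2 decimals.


Perplexity formula: PP = 2^H
H = 12.21
PP = 2^12.21
Decompose: 2^12.21 = 2^12 * 2^0.21
2^12 = 4096, 2^0.21 ~ 1.1566882
PP ~ 4096 * 1.1566882 = 4737.7948672
Rounded to 2 decimals: 4737.79

4737.79


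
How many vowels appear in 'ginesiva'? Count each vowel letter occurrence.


Scanning each character of 'ginesiva':
  Position 1: 'g' -> consonant (running count: 0)
  Position 2: 'i' -> vowel (running count: 1)
  Position 3: 'n' -> consonant (running count: 1)
  Position 4: 'e' -> vowel (running count: 2)
  Position 5: 's' -> consonant (running count: 2)
  Position 6: 'i' -> vowel (running count: 3)
  Position 7: 'v' -> consonant (running count: 3)
  Position 8: 'a' -> vowel (running count: 4)
Total vowels: 4

4


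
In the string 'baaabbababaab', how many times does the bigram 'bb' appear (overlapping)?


Scanning 'baaabbababaab' for bigram 'bb':
  Position 0: 'ba' -> no
  Position 1: 'aa' -> no
  Position 2: 'aa' -> no
  Position 3: 'ab' -> no
  Position 4: 'bb' -> MATCH
  Position 5: 'ba' -> no
  Position 6: 'ab' -> no
  Position 7: 'ba' -> no
  Position 8: 'ab' -> no
  Position 9: 'ba' -> no
  Position 10: 'aa' -> no
  Position 11: 'ab' -> no
Total matches: 1

1


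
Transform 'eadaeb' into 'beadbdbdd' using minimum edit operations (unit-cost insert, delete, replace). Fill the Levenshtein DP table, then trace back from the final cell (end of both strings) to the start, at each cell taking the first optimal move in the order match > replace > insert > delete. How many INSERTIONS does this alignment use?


Edit distance = 5. Backtracking from cell (6, 9) with preference match > replace > insert > delete,
then listing the resulting alignment 'eadaeb' -> 'beadbdbdd' left to right:
  Step 1: insert 'b' [insertion #1]
  Step 2: keep 'e'
  Step 3: keep 'a'
  Step 4: keep 'd'
  Step 5: replace a->b
  Step 6: replace e->d
  Step 7: keep 'b'
  Step 8: insert 'd' [insertion #2]
  Step 9: insert 'd' [insertion #3]
Total insertions: 3

3


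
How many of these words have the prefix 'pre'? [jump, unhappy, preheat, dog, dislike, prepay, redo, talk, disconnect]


Checking each word for prefix 'pre':
  'jump' -> no (count: 0)
  'unhappy' -> no (count: 0)
  'preheat' -> YES, starts with 'pre' (count: 1)
  'dog' -> no (count: 1)
  'dislike' -> no (count: 1)
  'prepay' -> YES, starts with 'pre' (count: 2)
  'redo' -> no (count: 2)
  'talk' -> no (count: 2)
  'disconnect' -> no (count: 2)
Total with prefix 'pre': 2

2


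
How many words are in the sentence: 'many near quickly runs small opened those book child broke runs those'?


Counting words by splitting on spaces:
  Word 1: 'many'
  Word 2: 'near'
  Word 3: 'quickly'
  Word 4: 'runs'
  Word 5: 'small'
  Word 6: 'opened'
  Word 7: 'those'
  Word 8: 'book'
  Word 9: 'child'
  Word 10: 'broke'
  Word 11: 'runs'
  Word 12: 'those'
Total words: 12

12


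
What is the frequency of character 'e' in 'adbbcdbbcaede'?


Scanning 'adbbcdbbcaede' for 'e':
  Position 10: 'e' -> MATCH (count: 1)
  Position 12: 'e' -> MATCH (count: 2)
Total occurrences of 'e': 2

2


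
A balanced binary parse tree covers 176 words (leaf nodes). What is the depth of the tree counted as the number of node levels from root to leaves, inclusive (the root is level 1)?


In a balanced binary tree with n leaves the deepest leaf is ceil(log2(n)) edges below the root,
so counting node levels inclusive of root and leaves gives ceil(log2(n)) + 1 levels.
log2(176) = 7.4594
ceil(7.4594) = 8
levels = 8 + 1 = 9

9


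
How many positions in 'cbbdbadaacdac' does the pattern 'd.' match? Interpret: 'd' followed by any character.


Pattern: d. means 'd' followed by any character.
Scanning 'cbbdbadaacdac' position-by-position:
  Pos 0: window 'cb' -> no
  Pos 1: window 'bb' -> no
  Pos 2: window 'bd' -> no
  Pos 3: window 'db' -> MATCH
  Pos 4: window 'ba' -> no
  Pos 5: window 'ad' -> no
  Pos 6: window 'da' -> MATCH
  Pos 7: window 'aa' -> no
  Pos 8: window 'ac' -> no
  Pos 9: window 'cd' -> no
  Pos 10: window 'da' -> MATCH
  Pos 11: window 'ac' -> no
  Pos 12: window 'c' -> no
Total matches: 3

3


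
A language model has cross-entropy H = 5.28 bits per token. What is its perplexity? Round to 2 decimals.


Perplexity formula: PP = 2^H
H = 5.28
PP = 2^5.28
Decompose: 2^5.28 = 2^5 * 2^0.28
2^5 = 32, 2^0.28 ~ 1.2141949
PP ~ 32 * 1.2141949 = 38.8542368
Rounded to 2 decimals: 38.85

38.85


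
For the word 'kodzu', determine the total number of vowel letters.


Scanning each character of 'kodzu':
  Position 1: 'k' -> consonant (running count: 0)
  Position 2: 'o' -> vowel (running count: 1)
  Position 3: 'd' -> consonant (running count: 1)
  Position 4: 'z' -> consonant (running count: 1)
  Position 5: 'u' -> vowel (running count: 2)
Total vowels: 2

2


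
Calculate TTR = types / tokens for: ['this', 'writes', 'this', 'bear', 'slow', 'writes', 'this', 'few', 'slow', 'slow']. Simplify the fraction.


Tokens: 10
Unique types: ('bear', 'few', 'slow', 'this', 'writes') = 5
TTR = 5/10
Simplify: divide both by 5 -> 1/2
TTR = 1/2

1/2


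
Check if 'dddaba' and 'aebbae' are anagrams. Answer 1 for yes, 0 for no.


Sort characters of 'dddaba': 'aabddd'
Sort characters of 'aebbae': 'aabbee'
Sorted forms differ -> they are NOT anagrams
Result: 0

0


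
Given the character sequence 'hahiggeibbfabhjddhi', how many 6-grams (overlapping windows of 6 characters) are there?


String 'hahiggeibbfabhjddhi' has length L = 19.
Number of overlapping n-grams = L - n + 1
Substituting: 19 - 6 + 1 = 14

14


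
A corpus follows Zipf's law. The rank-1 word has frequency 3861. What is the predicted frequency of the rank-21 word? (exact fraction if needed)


Zipf's law: freq(rank) = f1 / rank
f1 = 3861, rank = 21
freq = 3861 / 21
GCD(3861, 21) = 3
Simplified: 1287/7

1287/7


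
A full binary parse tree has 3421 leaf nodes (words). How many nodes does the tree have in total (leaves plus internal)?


Leaf nodes (terminals): 3421
Internal nodes = n - 1 = 3421 - 1 = 3420
Total = leaves + internal = 3421 + 3420 = 6841

6841


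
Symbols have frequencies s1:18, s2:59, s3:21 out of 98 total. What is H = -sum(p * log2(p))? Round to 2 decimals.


Computing entropy H = -sum(p_i * log2(p_i)):
  s1: p = 18/98 = 0.1837, -p*log2(p) = 0.4490
  s2: p = 59/98 = 0.6020, -p*log2(p) = 0.4407
  s3: p = 21/98 = 0.2143, -p*log2(p) = 0.4762
H = sum of terms = 1.3659
Rounded to 2 decimals: 1.37

1.37


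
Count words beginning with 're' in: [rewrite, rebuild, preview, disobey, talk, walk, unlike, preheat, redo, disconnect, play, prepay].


Checking each word for prefix 're':
  'rewrite' -> YES, starts with 're' (count: 1)
  'rebuild' -> YES, starts with 're' (count: 2)
  'preview' -> no (count: 2)
  'disobey' -> no (count: 2)
  'talk' -> no (count: 2)
  'walk' -> no (count: 2)
  'unlike' -> no (count: 2)
  'preheat' -> no (count: 2)
  'redo' -> YES, starts with 're' (count: 3)
  'disconnect' -> no (count: 3)
  'play' -> no (count: 3)
  'prepay' -> no (count: 3)
Total with prefix 're': 3

3


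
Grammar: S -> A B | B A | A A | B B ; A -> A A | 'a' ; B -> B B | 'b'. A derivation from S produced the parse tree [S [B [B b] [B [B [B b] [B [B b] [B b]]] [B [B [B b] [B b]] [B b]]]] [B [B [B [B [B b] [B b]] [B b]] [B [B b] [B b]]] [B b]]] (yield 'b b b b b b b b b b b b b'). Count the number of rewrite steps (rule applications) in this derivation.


Every bracketed nonterminal node [X ...] in the tree is produced by exactly one rule application.
Reading the tree off as a leftmost derivation:
  Step 1: S  =>  B B   (applied S -> B B)
  Step 2: B B  =>  B B B   (applied B -> B B)
  Step 3: B B B  =>  b B B   (applied B -> b)
  Step 4: b B B  =>  b B B B   (applied B -> B B)
  Step 5: b B B B  =>  b B B B B   (applied B -> B B)
  Step 6: b B B B B  =>  b b B B B   (applied B -> b)
  Step 7: b b B B B  =>  b b B B B B   (applied B -> B B)
  Step 8: b b B B B B  =>  b b b B B B   (applied B -> b)
  Step 9: b b b B B B  =>  b b b b B B   (applied B -> b)
  Step 10: b b b b B B  =>  b b b b B B B   (applied B -> B B)
  Step 11: b b b b B B B  =>  b b b b B B B B   (applied B -> B B)
  Step 12: b b b b B B B B  =>  b b b b b B B B   (applied B -> b)
  Step 13: b b b b b B B B  =>  b b b b b b B B   (applied B -> b)
  Step 14: b b b b b b B B  =>  b b b b b b b B   (applied B -> b)
  Step 15: b b b b b b b B  =>  b b b b b b b B B   (applied B -> B B)
  Step 16: b b b b b b b B B  =>  b b b b b b b B B B   (applied B -> B B)
  Step 17: b b b b b b b B B B  =>  b b b b b b b B B B B   (applied B -> B B)
  Step 18: b b b b b b b B B B B  =>  b b b b b b b B B B B B   (applied B -> B B)
  Step 19: b b b b b b b B B B B B  =>  b b b b b b b b B B B B   (applied B -> b)
  Step 20: b b b b b b b b B B B B  =>  b b b b b b b b b B B B   (applied B -> b)
  Step 21: b b b b b b b b b B B B  =>  b b b b b b b b b b B B   (applied B -> b)
  Step 22: b b b b b b b b b b B B  =>  b b b b b b b b b b B B B   (applied B -> B B)
  Step 23: b b b b b b b b b b B B B  =>  b b b b b b b b b b b B B   (applied B -> b)
  Step 24: b b b b b b b b b b b B B  =>  b b b b b b b b b b b b B   (applied B -> b)
  Step 25: b b b b b b b b b b b b B  =>  b b b b b b b b b b b b b   (applied B -> b)
Final yield: b b b b b b b b b b b b b
Total rewrite steps: 25

25


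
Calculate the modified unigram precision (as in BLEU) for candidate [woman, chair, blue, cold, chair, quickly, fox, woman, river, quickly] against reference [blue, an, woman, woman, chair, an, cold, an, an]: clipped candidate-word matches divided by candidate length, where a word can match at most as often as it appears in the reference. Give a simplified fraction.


Reference word counts: {'an': 4, 'blue': 1, 'chair': 1, 'cold': 1, 'woman': 2}
Checking each candidate word (with clipping):
  'woman' -> in reference (ref count 2, used 1/2) -> match (matches: 1)
  'chair' -> in reference (ref count 1, used 1/1) -> match (matches: 2)
  'blue' -> in reference (ref count 1, used 1/1) -> match (matches: 3)
  'cold' -> in reference (ref count 1, used 1/1) -> match (matches: 4)
  'chair' -> ref count 1 already used up (1/1) -> clipped, no match (matches: 4)
  'quickly' -> not in reference -> no match (matches: 4)
  'fox' -> not in reference -> no match (matches: 4)
  'woman' -> in reference (ref count 2, used 2/2) -> match (matches: 5)
  'river' -> not in reference -> no match (matches: 5)
  'quickly' -> not in reference -> no match (matches: 5)
Clipped matches: 5, Candidate length: 10
Precision = 5/10 = 1/2

1/2


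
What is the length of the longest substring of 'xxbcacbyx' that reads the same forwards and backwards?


Scanning 'xxbcacbyx' for palindromic substrings.
Substring at positions 2-6: 'bcacb'.
Check: reverse('bcacb') = 'bcacb' -> palindrome confirmed.
Neighbouring characters ('x' / 'y') break symmetry, so it cannot extend further.
No longer palindromic substring exists; longest length = 5

5


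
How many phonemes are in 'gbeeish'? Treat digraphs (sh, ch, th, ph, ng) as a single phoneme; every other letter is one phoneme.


Parsing 'gbeeish' greedily, digraphs first:
  'g' -> consonant phoneme (phonemes so far: 1)
  'b' -> consonant phoneme (phonemes so far: 2)
  'e' -> vowel phoneme (phonemes so far: 3)
  'e' -> vowel phoneme (phonemes so far: 4)
  'i' -> vowel phoneme (phonemes so far: 5)
  'sh' -> digraph (1 consonant phoneme) (phonemes so far: 6)
Total phonemes: 6

6


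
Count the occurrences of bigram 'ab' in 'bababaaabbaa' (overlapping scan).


Scanning 'bababaaabbaa' for bigram 'ab':
  Position 0: 'ba' -> no
  Position 1: 'ab' -> MATCH
  Position 2: 'ba' -> no
  Position 3: 'ab' -> MATCH
  Position 4: 'ba' -> no
  Position 5: 'aa' -> no
  Position 6: 'aa' -> no
  Position 7: 'ab' -> MATCH
  Position 8: 'bb' -> no
  Position 9: 'ba' -> no
  Position 10: 'aa' -> no
Total matches: 3

3


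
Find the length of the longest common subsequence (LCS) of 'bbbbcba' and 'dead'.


DP table for LCS of 'bbbbcba' and 'dead':
       d  e  a  d
    0  0  0  0  0
  b 0  0  0  0  0
  b 0  0  0  0  0
  b 0  0  0  0  0
  b 0  0  0  0  0
  c 0  0  0  0  0
  b 0  0  0  0  0
  a 0  0  0  1  1
LCS: 'a'
LCS length = 1

1


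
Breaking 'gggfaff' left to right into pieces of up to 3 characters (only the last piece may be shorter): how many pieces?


'gggfaff' has 7 characters.
Chunking with max size 3:
  Chunk 1: 'ggg' (positions 0-2)
  Chunk 2: 'faf' (positions 3-5)
  Chunk 3: 'f' (positions 6-6)
Total chunks: ceil(7 / 3) = 3

3


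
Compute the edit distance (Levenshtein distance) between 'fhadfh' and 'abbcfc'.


Building DP table for s1='fhadfh' (len 6) and s2='abbcfc' (len 6):
       a  b  b  c  f  c
    0  1  2  3  4  5  6
  f 1  1  2  3  4  4  5
  h 2  2  2  3  4  5  5
  a 3  2  3  3  4  5  6
  d 4  3  3  4  4  5  6
  f 5  4  4  4  5  4  5
  h 6  5  5  5  5  5  5
Edit distance = dp[6][6] = 5

5


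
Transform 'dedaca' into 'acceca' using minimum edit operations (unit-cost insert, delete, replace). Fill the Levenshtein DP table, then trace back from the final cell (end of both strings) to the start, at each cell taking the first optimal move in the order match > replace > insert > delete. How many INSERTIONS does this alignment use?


Edit distance = 4. Backtracking from cell (6, 6) with preference match > replace > insert > delete,
then listing the resulting alignment 'dedaca' -> 'acceca' left to right:
  Step 1: replace d->a
  Step 2: replace e->c
  Step 3: replace d->c
  Step 4: replace a->e
  Step 5: keep 'c'
  Step 6: keep 'a'
Total insertions: 0

0


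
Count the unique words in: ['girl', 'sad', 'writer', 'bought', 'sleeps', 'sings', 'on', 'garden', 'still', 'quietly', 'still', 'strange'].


Listing all tokens and tracking unique types:
  Token 1: 'girl' -> NEW (unique so far: 1)
  Token 2: 'sad' -> NEW (unique so far: 2)
  Token 3: 'writer' -> NEW (unique so far: 3)
  Token 4: 'bought' -> NEW (unique so far: 4)
  Token 5: 'sleeps' -> NEW (unique so far: 5)
  Token 6: 'sings' -> NEW (unique so far: 6)
  Token 7: 'on' -> NEW (unique so far: 7)
  Token 8: 'garden' -> NEW (unique so far: 8)
  Token 9: 'still' -> NEW (unique so far: 9)
  Token 10: 'quietly' -> NEW (unique so far: 10)
  Token 11: 'still' -> duplicate (unique so far: 10)
  Token 12: 'strange' -> NEW (unique so far: 11)
Unique types: ('bought', 'garden', 'girl', 'on', 'quietly', 'sad', 'sings', 'sleeps', 'still', 'strange', 'writer')
Vocabulary size: 11

11


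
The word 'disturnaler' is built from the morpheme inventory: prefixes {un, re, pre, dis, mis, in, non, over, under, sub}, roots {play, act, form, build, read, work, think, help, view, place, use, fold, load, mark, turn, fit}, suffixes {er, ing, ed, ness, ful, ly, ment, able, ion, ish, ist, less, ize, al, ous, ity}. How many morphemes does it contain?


Segmenting 'disturnaler' against the inventory:
  'dis' -> prefix (morpheme 1)
  'turn' -> root (morpheme 2)
  'al' -> suffix (morpheme 3)
  'er' -> suffix (morpheme 4)
Total morphemes: 4

4


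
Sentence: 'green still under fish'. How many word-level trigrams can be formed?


Word trigrams from [4] words:
  Trigram 1: (green still under)
  Trigram 2: (still under fish)
Total word trigrams: 4 - 2 = 2

2


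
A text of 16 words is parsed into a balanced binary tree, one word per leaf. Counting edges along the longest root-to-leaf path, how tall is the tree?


In a balanced binary tree with n leaves the deepest leaf is ceil(log2(n)) edges below the root.
log2(16) = 4.0000
ceil(4.0000) = 4
height (edges) = 4

4


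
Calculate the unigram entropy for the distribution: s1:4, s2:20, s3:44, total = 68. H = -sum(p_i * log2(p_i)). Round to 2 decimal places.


Computing entropy H = -sum(p_i * log2(p_i)):
  s1: p = 4/68 = 0.0588, -p*log2(p) = 0.2404
  s2: p = 20/68 = 0.2941, -p*log2(p) = 0.5193
  s3: p = 44/68 = 0.6471, -p*log2(p) = 0.4064
H = sum of terms = 1.1661
Rounded to 2 decimals: 1.17

1.17


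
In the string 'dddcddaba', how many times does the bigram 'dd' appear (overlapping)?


Scanning 'dddcddaba' for bigram 'dd':
  Position 0: 'dd' -> MATCH
  Position 1: 'dd' -> MATCH
  Position 2: 'dc' -> no
  Position 3: 'cd' -> no
  Position 4: 'dd' -> MATCH
  Position 5: 'da' -> no
  Position 6: 'ab' -> no
  Position 7: 'ba' -> no
Total matches: 3

3


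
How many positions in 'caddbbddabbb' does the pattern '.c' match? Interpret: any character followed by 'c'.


Pattern: .c means any character followed by 'c'.
Scanning 'caddbbddabbb' position-by-position:
  Pos 0: window 'ca' -> no
  Pos 1: window 'ad' -> no
  Pos 2: window 'dd' -> no
  Pos 3: window 'db' -> no
  Pos 4: window 'bb' -> no
  Pos 5: window 'bd' -> no
  Pos 6: window 'dd' -> no
  Pos 7: window 'da' -> no
  Pos 8: window 'ab' -> no
  Pos 9: window 'bb' -> no
  Pos 10: window 'bb' -> no
  Pos 11: window 'b' -> no
Total matches: 0

0


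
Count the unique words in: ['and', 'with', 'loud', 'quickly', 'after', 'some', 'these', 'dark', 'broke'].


Listing all tokens and tracking unique types:
  Token 1: 'and' -> NEW (unique so far: 1)
  Token 2: 'with' -> NEW (unique so far: 2)
  Token 3: 'loud' -> NEW (unique so far: 3)
  Token 4: 'quickly' -> NEW (unique so far: 4)
  Token 5: 'after' -> NEW (unique so far: 5)
  Token 6: 'some' -> NEW (unique so far: 6)
  Token 7: 'these' -> NEW (unique so far: 7)
  Token 8: 'dark' -> NEW (unique so far: 8)
  Token 9: 'broke' -> NEW (unique so far: 9)
Unique types: ('after', 'and', 'broke', 'dark', 'loud', 'quickly', 'some', 'these', 'with')
Vocabulary size: 9

9


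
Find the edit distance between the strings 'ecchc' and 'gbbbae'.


Building DP table for s1='ecchc' (len 5) and s2='gbbbae' (len 6):
       g  b  b  b  a  e
    0  1  2  3  4  5  6
  e 1  1  2  3  4  5  5
  c 2  2  2  3  4  5  6
  c 3  3  3  3  4  5  6
  h 4  4  4  4  4  5  6
  c 5  5  5  5  5  5  6
Edit distance = dp[5][6] = 6

6


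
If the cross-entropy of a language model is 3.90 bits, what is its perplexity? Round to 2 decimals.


Perplexity formula: PP = 2^H
H = 3.90
PP = 2^3.90
Decompose: 2^3.90 = 2^3 * 2^0.90
2^3 = 8, 2^0.90 ~ 1.8660660
PP ~ 8 * 1.8660660 = 14.9285280
Rounded to 2 decimals: 14.93

14.93


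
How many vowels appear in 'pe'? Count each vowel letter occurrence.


Scanning each character of 'pe':
  Position 1: 'p' -> consonant (running count: 0)
  Position 2: 'e' -> vowel (running count: 1)
Total vowels: 1

1


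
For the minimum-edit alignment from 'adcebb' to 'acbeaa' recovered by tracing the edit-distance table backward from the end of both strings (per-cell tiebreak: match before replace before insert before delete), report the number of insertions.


Edit distance = 4. Backtracking from cell (6, 6) with preference match > replace > insert > delete,
then listing the resulting alignment 'adcebb' -> 'acbeaa' left to right:
  Step 1: keep 'a'
  Step 2: replace d->c
  Step 3: replace c->b
  Step 4: keep 'e'
  Step 5: replace b->a
  Step 6: replace b->a
Total insertions: 0

0
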